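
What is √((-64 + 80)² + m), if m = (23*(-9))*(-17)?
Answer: 5*√151 ≈ 61.441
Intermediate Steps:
m = 3519 (m = -207*(-17) = 3519)
√((-64 + 80)² + m) = √((-64 + 80)² + 3519) = √(16² + 3519) = √(256 + 3519) = √3775 = 5*√151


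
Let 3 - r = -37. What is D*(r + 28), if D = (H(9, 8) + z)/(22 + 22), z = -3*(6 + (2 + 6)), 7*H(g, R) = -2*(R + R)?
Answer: -5542/77 ≈ -71.974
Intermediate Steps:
r = 40 (r = 3 - 1*(-37) = 3 + 37 = 40)
H(g, R) = -4*R/7 (H(g, R) = (-2*(R + R))/7 = (-4*R)/7 = -4*R/7)
z = -42 (z = -3*(6 + 8) = -3*14 = -42)
D = -163/154 (D = (-4/7*8 - 42)/(22 + 22) = (-32/7 - 42)/44 = -326/7*1/44 = -163/154 ≈ -1.0584)
D*(r + 28) = -163*(40 + 28)/154 = -163/154*68 = -5542/77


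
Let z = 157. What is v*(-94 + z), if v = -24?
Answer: -1512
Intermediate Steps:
v*(-94 + z) = -24*(-94 + 157) = -24*63 = -1512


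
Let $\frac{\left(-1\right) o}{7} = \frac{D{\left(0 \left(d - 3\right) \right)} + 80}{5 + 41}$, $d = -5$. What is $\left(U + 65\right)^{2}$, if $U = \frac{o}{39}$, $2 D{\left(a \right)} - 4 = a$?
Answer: $\frac{3366088324}{804609} \approx 4183.5$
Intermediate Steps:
$D{\left(a \right)} = 2 + \frac{a}{2}$
$o = - \frac{287}{23}$ ($o = - 7 \frac{\left(2 + \frac{0 \left(-5 - 3\right)}{2}\right) + 80}{5 + 41} = - 7 \frac{\left(2 + \frac{0 \left(-8\right)}{2}\right) + 80}{46} = - 7 \left(\left(2 + \frac{1}{2} \cdot 0\right) + 80\right) \frac{1}{46} = - 7 \left(\left(2 + 0\right) + 80\right) \frac{1}{46} = - 7 \left(2 + 80\right) \frac{1}{46} = - 7 \cdot 82 \cdot \frac{1}{46} = \left(-7\right) \frac{41}{23} = - \frac{287}{23} \approx -12.478$)
$U = - \frac{287}{897}$ ($U = - \frac{287}{23 \cdot 39} = \left(- \frac{287}{23}\right) \frac{1}{39} = - \frac{287}{897} \approx -0.31996$)
$\left(U + 65\right)^{2} = \left(- \frac{287}{897} + 65\right)^{2} = \left(\frac{58018}{897}\right)^{2} = \frac{3366088324}{804609}$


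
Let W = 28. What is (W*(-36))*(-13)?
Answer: 13104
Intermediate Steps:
(W*(-36))*(-13) = (28*(-36))*(-13) = -1008*(-13) = 13104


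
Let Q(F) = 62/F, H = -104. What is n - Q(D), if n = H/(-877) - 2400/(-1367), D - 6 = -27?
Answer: 121515586/25176039 ≈ 4.8266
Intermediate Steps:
D = -21 (D = 6 - 27 = -21)
n = 2246968/1198859 (n = -104/(-877) - 2400/(-1367) = -104*(-1/877) - 2400*(-1/1367) = 104/877 + 2400/1367 = 2246968/1198859 ≈ 1.8743)
n - Q(D) = 2246968/1198859 - 62/(-21) = 2246968/1198859 - 62*(-1)/21 = 2246968/1198859 - 1*(-62/21) = 2246968/1198859 + 62/21 = 121515586/25176039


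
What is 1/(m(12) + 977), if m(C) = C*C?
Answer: 1/1121 ≈ 0.00089206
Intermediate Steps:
m(C) = C²
1/(m(12) + 977) = 1/(12² + 977) = 1/(144 + 977) = 1/1121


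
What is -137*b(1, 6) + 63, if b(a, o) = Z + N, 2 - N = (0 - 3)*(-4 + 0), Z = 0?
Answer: 1433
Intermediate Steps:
N = -10 (N = 2 - (0 - 3)*(-4 + 0) = 2 - (-3)*(-4) = 2 - 1*12 = 2 - 12 = -10)
b(a, o) = -10 (b(a, o) = 0 - 10 = -10)
-137*b(1, 6) + 63 = -137*(-10) + 63 = 1370 + 63 = 1433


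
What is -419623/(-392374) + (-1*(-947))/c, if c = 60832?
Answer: 12949042257/11934447584 ≈ 1.0850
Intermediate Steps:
-419623/(-392374) + (-1*(-947))/c = -419623/(-392374) - 1*(-947)/60832 = -419623*(-1/392374) + 947*(1/60832) = 419623/392374 + 947/60832 = 12949042257/11934447584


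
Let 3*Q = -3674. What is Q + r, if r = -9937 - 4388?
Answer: -46649/3 ≈ -15550.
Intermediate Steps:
r = -14325
Q = -3674/3 (Q = (⅓)*(-3674) = -3674/3 ≈ -1224.7)
Q + r = -3674/3 - 14325 = -46649/3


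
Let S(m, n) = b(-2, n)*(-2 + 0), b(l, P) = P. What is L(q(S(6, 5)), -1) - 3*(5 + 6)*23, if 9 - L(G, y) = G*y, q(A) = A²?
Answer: -650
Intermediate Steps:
S(m, n) = -2*n (S(m, n) = n*(-2 + 0) = n*(-2) = -2*n)
L(G, y) = 9 - G*y
L(q(S(6, 5)), -1) - 3*(5 + 6)*23 = (9 - 1*(-2*5)²*(-1)) - 3*(5 + 6)*23 = (9 - 1*(-10)²*(-1)) - 3*11*23 = (9 - 1*100*(-1)) - 33*23 = (9 + 100) - 759 = 109 - 759 = -650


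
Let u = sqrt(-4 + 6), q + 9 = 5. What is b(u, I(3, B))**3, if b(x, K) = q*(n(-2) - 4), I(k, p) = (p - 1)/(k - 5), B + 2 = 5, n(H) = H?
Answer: 13824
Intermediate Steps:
q = -4 (q = -9 + 5 = -4)
B = 3 (B = -2 + 5 = 3)
I(k, p) = (-1 + p)/(-5 + k)
u = sqrt(2) ≈ 1.4142
b(x, K) = 24 (b(x, K) = -4*(-2 - 4) = -4*(-6) = 24)
b(u, I(3, B))**3 = 24**3 = 13824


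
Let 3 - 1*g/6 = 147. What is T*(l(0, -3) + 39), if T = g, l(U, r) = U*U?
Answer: -33696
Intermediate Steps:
g = -864 (g = 18 - 6*147 = 18 - 882 = -864)
l(U, r) = U**2
T = -864
T*(l(0, -3) + 39) = -864*(0**2 + 39) = -864*(0 + 39) = -864*39 = -33696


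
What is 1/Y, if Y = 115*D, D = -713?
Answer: -1/81995 ≈ -1.2196e-5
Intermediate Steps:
Y = -81995 (Y = 115*(-713) = -81995)
1/Y = 1/(-81995) = -1/81995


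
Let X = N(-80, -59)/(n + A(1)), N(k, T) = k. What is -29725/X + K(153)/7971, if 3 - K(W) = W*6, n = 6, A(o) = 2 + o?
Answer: 142157905/42512 ≈ 3343.9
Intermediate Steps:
K(W) = 3 - 6*W (K(W) = 3 - W*6 = 3 - 6*W)
X = -80/9 (X = -80/(6 + (2 + 1)) = -80/(6 + 3) = -80/9 ≈ -8.8889)
-29725/X + K(153)/7971 = -29725/(-80/9) + (3 - 6*153)/7971 = -29725*(-9/80) + (3 - 918)*(1/7971) = 53505/16 - 915*1/7971 = 53505/16 - 305/2657 = 142157905/42512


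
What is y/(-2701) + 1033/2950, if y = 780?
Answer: 489133/7967950 ≈ 0.061388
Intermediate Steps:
y/(-2701) + 1033/2950 = 780/(-2701) + 1033/2950 = 780*(-1/2701) + 1033*(1/2950) = -780/2701 + 1033/2950 = 489133/7967950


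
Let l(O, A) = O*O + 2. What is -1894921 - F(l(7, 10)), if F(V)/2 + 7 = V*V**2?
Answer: -2160209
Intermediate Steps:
l(O, A) = 2 + O**2 (l(O, A) = O**2 + 2 = 2 + O**2)
F(V) = -14 + 2*V**3 (F(V) = -14 + 2*(V*V**2) = -14 + 2*V**3)
-1894921 - F(l(7, 10)) = -1894921 - (-14 + 2*(2 + 7**2)**3) = -1894921 - (-14 + 2*(2 + 49)**3) = -1894921 - (-14 + 2*51**3) = -1894921 - (-14 + 2*132651) = -1894921 - (-14 + 265302) = -1894921 - 1*265288 = -1894921 - 265288 = -2160209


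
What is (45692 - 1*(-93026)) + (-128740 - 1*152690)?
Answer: -142712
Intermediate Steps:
(45692 - 1*(-93026)) + (-128740 - 1*152690) = (45692 + 93026) + (-128740 - 152690) = 138718 - 281430 = -142712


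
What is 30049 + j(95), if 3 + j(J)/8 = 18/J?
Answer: 2852519/95 ≈ 30027.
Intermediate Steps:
j(J) = -24 + 144/J (j(J) = -24 + 8*(18/J) = -24 + 144/J)
30049 + j(95) = 30049 + (-24 + 144/95) = 30049 - 2136/95 = 2852519/95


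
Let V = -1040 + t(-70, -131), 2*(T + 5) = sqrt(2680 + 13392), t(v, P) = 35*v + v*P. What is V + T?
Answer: 5675 + 7*sqrt(82) ≈ 5738.4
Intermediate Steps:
t(v, P) = 35*v + P*v
T = -5 + 7*sqrt(82) (T = -5 + sqrt(2680 + 13392)/2 = -5 + sqrt(16072)/2 = -5 + (14*sqrt(82))/2 = -5 + 7*sqrt(82) ≈ 58.388)
V = 5680 (V = -1040 - 70*(35 - 131) = -1040 - 70*(-96) = -1040 + 6720 = 5680)
V + T = 5680 + (-5 + 7*sqrt(82)) = 5675 + 7*sqrt(82)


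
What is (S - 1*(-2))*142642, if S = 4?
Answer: 855852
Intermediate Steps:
(S - 1*(-2))*142642 = (4 - 1*(-2))*142642 = (4 + 2)*142642 = 6*142642 = 855852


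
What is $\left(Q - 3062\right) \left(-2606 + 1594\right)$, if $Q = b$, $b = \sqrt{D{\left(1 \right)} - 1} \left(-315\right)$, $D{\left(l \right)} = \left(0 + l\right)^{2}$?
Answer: $3098744$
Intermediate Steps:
$D{\left(l \right)} = l^{2}$
$b = 0$ ($b = \sqrt{1^{2} - 1} \left(-315\right) = \sqrt{1 - 1} \left(-315\right) = \sqrt{0} \left(-315\right) = 0 \left(-315\right) = 0$)
$Q = 0$
$\left(Q - 3062\right) \left(-2606 + 1594\right) = \left(0 - 3062\right) \left(-2606 + 1594\right) = \left(-3062\right) \left(-1012\right) = 3098744$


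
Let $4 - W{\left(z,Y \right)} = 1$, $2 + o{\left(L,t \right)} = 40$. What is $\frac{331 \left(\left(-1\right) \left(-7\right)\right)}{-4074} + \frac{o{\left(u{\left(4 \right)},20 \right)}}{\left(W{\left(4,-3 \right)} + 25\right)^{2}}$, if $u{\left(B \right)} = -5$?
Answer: $- \frac{59347}{114072} \approx -0.52026$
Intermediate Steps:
$o{\left(L,t \right)} = 38$ ($o{\left(L,t \right)} = -2 + 40 = 38$)
$W{\left(z,Y \right)} = 3$ ($W{\left(z,Y \right)} = 4 - 1 = 3$)
$\frac{331 \left(\left(-1\right) \left(-7\right)\right)}{-4074} + \frac{o{\left(u{\left(4 \right)},20 \right)}}{\left(W{\left(4,-3 \right)} + 25\right)^{2}} = \frac{331 \left(\left(-1\right) \left(-7\right)\right)}{-4074} + \frac{38}{\left(3 + 25\right)^{2}} = 331 \cdot 7 \left(- \frac{1}{4074}\right) + \frac{38}{28^{2}} = 2317 \left(- \frac{1}{4074}\right) + \frac{38}{784} = - \frac{331}{582} + 38 \cdot \frac{1}{784} = - \frac{331}{582} + \frac{19}{392} = - \frac{59347}{114072}$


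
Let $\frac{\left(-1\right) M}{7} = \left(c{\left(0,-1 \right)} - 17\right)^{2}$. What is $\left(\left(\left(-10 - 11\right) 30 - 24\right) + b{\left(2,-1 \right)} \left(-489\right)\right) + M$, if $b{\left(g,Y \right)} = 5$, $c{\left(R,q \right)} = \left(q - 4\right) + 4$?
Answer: $-5367$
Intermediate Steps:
$c{\left(R,q \right)} = q$ ($c{\left(R,q \right)} = \left(-4 + q\right) + 4 = q$)
$M = -2268$ ($M = - 7 \left(-1 - 17\right)^{2} = - 7 \left(-18\right)^{2} = \left(-7\right) 324 = -2268$)
$\left(\left(\left(-10 - 11\right) 30 - 24\right) + b{\left(2,-1 \right)} \left(-489\right)\right) + M = \left(\left(\left(-10 - 11\right) 30 - 24\right) + 5 \left(-489\right)\right) - 2268 = \left(\left(\left(-10 - 11\right) 30 - 24\right) - 2445\right) - 2268 = \left(\left(\left(-21\right) 30 - 24\right) - 2445\right) - 2268 = \left(\left(-630 - 24\right) - 2445\right) - 2268 = \left(-654 - 2445\right) - 2268 = -3099 - 2268 = -5367$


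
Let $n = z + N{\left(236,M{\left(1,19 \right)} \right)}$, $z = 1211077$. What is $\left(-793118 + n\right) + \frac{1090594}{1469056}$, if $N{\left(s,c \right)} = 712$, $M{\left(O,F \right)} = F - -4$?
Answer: $\frac{307526117585}{734528} \approx 4.1867 \cdot 10^{5}$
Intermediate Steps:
$M{\left(O,F \right)} = 4 + F$ ($M{\left(O,F \right)} = F + 4 = 4 + F$)
$n = 1211789$ ($n = 1211077 + 712 = 1211789$)
$\left(-793118 + n\right) + \frac{1090594}{1469056} = \left(-793118 + 1211789\right) + \frac{1090594}{1469056} = 418671 + 1090594 \cdot \frac{1}{1469056} = 418671 + \frac{545297}{734528} = \frac{307526117585}{734528}$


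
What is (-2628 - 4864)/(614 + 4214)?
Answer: -1873/1207 ≈ -1.5518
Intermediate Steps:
(-2628 - 4864)/(614 + 4214) = -7492/4828 = -7492*1/4828 = -1873/1207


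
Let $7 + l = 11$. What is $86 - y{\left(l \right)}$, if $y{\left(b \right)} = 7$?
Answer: $79$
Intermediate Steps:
$l = 4$ ($l = -7 + 11 = 4$)
$86 - y{\left(l \right)} = 86 - 7 = 79$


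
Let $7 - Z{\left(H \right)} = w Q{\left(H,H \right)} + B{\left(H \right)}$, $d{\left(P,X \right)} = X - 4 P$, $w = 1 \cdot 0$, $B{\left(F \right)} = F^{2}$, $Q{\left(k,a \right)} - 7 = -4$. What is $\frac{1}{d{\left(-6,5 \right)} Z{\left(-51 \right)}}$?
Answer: $- \frac{1}{75226} \approx -1.3293 \cdot 10^{-5}$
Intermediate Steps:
$Q{\left(k,a \right)} = 3$ ($Q{\left(k,a \right)} = 7 - 4 = 3$)
$w = 0$
$Z{\left(H \right)} = 7 - H^{2}$ ($Z{\left(H \right)} = 7 - \left(0 \cdot 3 + H^{2}\right) = 7 - \left(0 + H^{2}\right) = 7 - H^{2}$)
$\frac{1}{d{\left(-6,5 \right)} Z{\left(-51 \right)}} = \frac{1}{\left(5 - -24\right) \left(7 - \left(-51\right)^{2}\right)} = \frac{1}{\left(5 + 24\right) \left(7 - 2601\right)} = \frac{1}{29 \left(7 - 2601\right)} = \frac{1}{29 \left(-2594\right)} = \frac{1}{-75226} = - \frac{1}{75226}$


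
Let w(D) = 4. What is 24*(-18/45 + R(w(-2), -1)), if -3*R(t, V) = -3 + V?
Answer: 112/5 ≈ 22.400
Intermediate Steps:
R(t, V) = 1 - V/3 (R(t, V) = -(-3 + V)/3 = 1 - V/3)
24*(-18/45 + R(w(-2), -1)) = 24*(-18/45 + (1 - 1/3*(-1))) = 24*(-18*1/45 + (1 + 1/3)) = 24*(-2/5 + 4/3) = 24*(14/15) = 112/5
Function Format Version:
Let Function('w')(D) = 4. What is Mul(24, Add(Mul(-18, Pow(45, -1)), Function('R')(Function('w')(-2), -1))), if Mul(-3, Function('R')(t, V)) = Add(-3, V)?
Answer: Rational(112, 5) ≈ 22.400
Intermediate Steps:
Function('R')(t, V) = Add(1, Mul(Rational(-1, 3), V)) (Function('R')(t, V) = Mul(Rational(-1, 3), Add(-3, V)) = Add(1, Mul(Rational(-1, 3), V)))
Mul(24, Add(Mul(-18, Pow(45, -1)), Function('R')(Function('w')(-2), -1))) = Mul(24, Add(Mul(-18, Pow(45, -1)), Add(1, Mul(Rational(-1, 3), -1)))) = Mul(24, Add(Mul(-18, Rational(1, 45)), Add(1, Rational(1, 3)))) = Mul(24, Add(Rational(-2, 5), Rational(4, 3))) = Mul(24, Rational(14, 15)) = Rational(112, 5)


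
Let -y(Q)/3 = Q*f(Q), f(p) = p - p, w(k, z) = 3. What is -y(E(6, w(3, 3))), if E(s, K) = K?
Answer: 0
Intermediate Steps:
f(p) = 0
y(Q) = 0 (y(Q) = -3*Q*0 = -3*0 = 0)
-y(E(6, w(3, 3))) = -1*0 = 0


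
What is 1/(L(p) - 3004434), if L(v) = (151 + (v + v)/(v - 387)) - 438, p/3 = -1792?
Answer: -1921/5772065457 ≈ -3.3281e-7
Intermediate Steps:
p = -5376 (p = 3*(-1792) = -5376)
L(v) = -287 + 2*v/(-387 + v) (L(v) = (151 + (2*v)/(-387 + v)) - 438 = (151 + 2*v/(-387 + v)) - 438 = -287 + 2*v/(-387 + v))
1/(L(p) - 3004434) = 1/(3*(37023 - 95*(-5376))/(-387 - 5376) - 3004434) = 1/(3*(37023 + 510720)/(-5763) - 3004434) = 1/(3*(-1/5763)*547743 - 3004434) = 1/(-547743/1921 - 3004434) = 1/(-5772065457/1921) = -1921/5772065457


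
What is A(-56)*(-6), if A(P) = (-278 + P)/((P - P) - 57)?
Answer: -668/19 ≈ -35.158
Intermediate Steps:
A(P) = 278/57 - P/57 (A(P) = (-278 + P)/(0 - 57) = (-278 + P)/(-57) = (-278 + P)*(-1/57) = 278/57 - P/57)
A(-56)*(-6) = (278/57 - 1/57*(-56))*(-6) = (278/57 + 56/57)*(-6) = (334/57)*(-6) = -668/19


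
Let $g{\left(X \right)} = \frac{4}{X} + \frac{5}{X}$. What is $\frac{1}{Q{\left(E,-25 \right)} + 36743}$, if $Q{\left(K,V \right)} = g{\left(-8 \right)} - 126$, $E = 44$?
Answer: $\frac{8}{292927} \approx 2.7311 \cdot 10^{-5}$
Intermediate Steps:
$g{\left(X \right)} = \frac{9}{X}$
$Q{\left(K,V \right)} = - \frac{1017}{8}$ ($Q{\left(K,V \right)} = \frac{9}{-8} - 126 = 9 \left(- \frac{1}{8}\right) - 126 = - \frac{9}{8} - 126 = - \frac{1017}{8}$)
$\frac{1}{Q{\left(E,-25 \right)} + 36743} = \frac{1}{- \frac{1017}{8} + 36743} = \frac{1}{\frac{292927}{8}} = \frac{8}{292927}$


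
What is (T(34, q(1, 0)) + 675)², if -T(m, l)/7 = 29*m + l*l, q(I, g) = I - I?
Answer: 38775529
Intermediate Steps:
q(I, g) = 0
T(m, l) = -203*m - 7*l² (T(m, l) = -7*(29*m + l*l) = -7*(29*m + l²) = -7*(l² + 29*m) = -203*m - 7*l²)
(T(34, q(1, 0)) + 675)² = ((-203*34 - 7*0²) + 675)² = ((-6902 - 7*0) + 675)² = ((-6902 + 0) + 675)² = (-6902 + 675)² = (-6227)² = 38775529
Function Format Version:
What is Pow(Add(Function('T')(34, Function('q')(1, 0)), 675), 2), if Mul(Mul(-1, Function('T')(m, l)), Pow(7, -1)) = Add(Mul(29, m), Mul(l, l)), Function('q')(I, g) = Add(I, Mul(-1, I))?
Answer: 38775529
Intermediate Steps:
Function('q')(I, g) = 0
Function('T')(m, l) = Add(Mul(-203, m), Mul(-7, Pow(l, 2))) (Function('T')(m, l) = Mul(-7, Add(Mul(29, m), Mul(l, l))) = Mul(-7, Add(Mul(29, m), Pow(l, 2))) = Mul(-7, Add(Pow(l, 2), Mul(29, m))) = Add(Mul(-203, m), Mul(-7, Pow(l, 2))))
Pow(Add(Function('T')(34, Function('q')(1, 0)), 675), 2) = Pow(Add(Add(Mul(-203, 34), Mul(-7, Pow(0, 2))), 675), 2) = Pow(Add(Add(-6902, Mul(-7, 0)), 675), 2) = Pow(Add(Add(-6902, 0), 675), 2) = Pow(Add(-6902, 675), 2) = Pow(-6227, 2) = 38775529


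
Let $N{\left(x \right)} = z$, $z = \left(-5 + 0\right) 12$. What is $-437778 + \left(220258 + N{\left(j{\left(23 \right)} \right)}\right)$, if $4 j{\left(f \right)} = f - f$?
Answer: $-217580$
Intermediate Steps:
$j{\left(f \right)} = 0$ ($j{\left(f \right)} = \frac{f - f}{4} = \frac{1}{4} \cdot 0 = 0$)
$z = -60$ ($z = \left(-5\right) 12 = -60$)
$N{\left(x \right)} = -60$
$-437778 + \left(220258 + N{\left(j{\left(23 \right)} \right)}\right) = -437778 + \left(220258 - 60\right) = -437778 + 220198 = -217580$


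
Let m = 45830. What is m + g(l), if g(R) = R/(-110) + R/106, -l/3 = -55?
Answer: 2428993/53 ≈ 45830.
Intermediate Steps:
l = 165 (l = -3*(-55) = 165)
g(R) = R/2915 (g(R) = R*(-1/110) + R*(1/106) = -R/110 + R/106 = R/2915)
m + g(l) = 45830 + (1/2915)*165 = 45830 + 3/53 = 2428993/53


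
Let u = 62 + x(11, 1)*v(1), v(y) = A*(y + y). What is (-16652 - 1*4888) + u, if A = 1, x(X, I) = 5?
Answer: -21468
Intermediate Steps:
v(y) = 2*y (v(y) = 1*(y + y) = 1*(2*y) = 2*y)
u = 72 (u = 62 + 5*(2*1) = 62 + 5*2 = 62 + 10 = 72)
(-16652 - 1*4888) + u = (-16652 - 1*4888) + 72 = (-16652 - 4888) + 72 = -21540 + 72 = -21468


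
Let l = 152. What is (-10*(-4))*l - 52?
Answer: 6028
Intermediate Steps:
(-10*(-4))*l - 52 = -10*(-4)*152 - 52 = 40*152 - 52 = 6080 - 52 = 6028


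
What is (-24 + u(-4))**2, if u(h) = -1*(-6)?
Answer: 324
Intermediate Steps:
u(h) = 6
(-24 + u(-4))**2 = (-24 + 6)**2 = (-18)**2 = 324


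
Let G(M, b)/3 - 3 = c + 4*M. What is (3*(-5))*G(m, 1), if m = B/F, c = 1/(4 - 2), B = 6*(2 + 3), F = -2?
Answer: 5085/2 ≈ 2542.5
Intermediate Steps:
B = 30 (B = 6*5 = 30)
c = ½ (c = 1/2 = ½ ≈ 0.50000)
m = -15 (m = 30/(-2) = 30*(-½) = -15)
G(M, b) = 21/2 + 12*M (G(M, b) = 9 + 3*(½ + 4*M) = 9 + (3/2 + 12*M) = 21/2 + 12*M)
(3*(-5))*G(m, 1) = (3*(-5))*(21/2 + 12*(-15)) = -15*(21/2 - 180) = -15*(-339/2) = 5085/2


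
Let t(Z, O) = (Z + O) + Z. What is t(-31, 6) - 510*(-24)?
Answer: 12184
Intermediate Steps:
t(Z, O) = O + 2*Z (t(Z, O) = (O + Z) + Z = O + 2*Z)
t(-31, 6) - 510*(-24) = (6 + 2*(-31)) - 510*(-24) = (6 - 62) + 12240 = -56 + 12240 = 12184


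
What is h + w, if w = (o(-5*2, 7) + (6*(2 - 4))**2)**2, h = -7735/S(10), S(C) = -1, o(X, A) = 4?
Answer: 29639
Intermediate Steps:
h = 7735 (h = -7735/(-1) = -7735*(-1) = -35*(-221) = 7735)
w = 21904 (w = (4 + (6*(2 - 4))**2)**2 = (4 + (6*(-2))**2)**2 = (4 + (-12)**2)**2 = (4 + 144)**2 = 148**2 = 21904)
h + w = 7735 + 21904 = 29639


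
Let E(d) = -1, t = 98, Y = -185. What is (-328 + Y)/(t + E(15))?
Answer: -513/97 ≈ -5.2887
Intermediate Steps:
(-328 + Y)/(t + E(15)) = (-328 - 185)/(98 - 1) = -513/97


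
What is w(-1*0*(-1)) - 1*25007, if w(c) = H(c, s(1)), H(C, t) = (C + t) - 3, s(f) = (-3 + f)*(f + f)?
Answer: -25014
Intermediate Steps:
s(f) = 2*f*(-3 + f) (s(f) = (-3 + f)*(2*f) = 2*f*(-3 + f))
H(C, t) = -3 + C + t
w(c) = -7 + c (w(c) = -3 + c + 2*1*(-3 + 1) = -3 + c + 2*1*(-2) = -3 + c - 4 = -7 + c)
w(-1*0*(-1)) - 1*25007 = (-7 - 1*0*(-1)) - 1*25007 = (-7 + 0*(-1)) - 25007 = (-7 + 0) - 25007 = -7 - 25007 = -25014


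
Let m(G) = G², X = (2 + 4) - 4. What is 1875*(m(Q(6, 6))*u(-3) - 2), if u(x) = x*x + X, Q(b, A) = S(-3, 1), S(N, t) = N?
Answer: 181875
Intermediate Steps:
X = 2 (X = 6 - 4 = 2)
Q(b, A) = -3
u(x) = 2 + x² (u(x) = x*x + 2 = x² + 2 = 2 + x²)
1875*(m(Q(6, 6))*u(-3) - 2) = 1875*((-3)²*(2 + (-3)²) - 2) = 1875*(9*(2 + 9) - 2) = 1875*(9*11 - 2) = 1875*(99 - 2) = 1875*97 = 181875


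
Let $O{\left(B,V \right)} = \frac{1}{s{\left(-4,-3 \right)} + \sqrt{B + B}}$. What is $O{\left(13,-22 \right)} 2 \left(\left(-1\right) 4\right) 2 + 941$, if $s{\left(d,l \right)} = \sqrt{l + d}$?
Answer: $\frac{-16 + 941 \sqrt{26} + 941 i \sqrt{7}}{\sqrt{26} + i \sqrt{7}} \approx 938.53 + 1.2828 i$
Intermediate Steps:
$s{\left(d,l \right)} = \sqrt{d + l}$
$O{\left(B,V \right)} = \frac{1}{i \sqrt{7} + \sqrt{2} \sqrt{B}}$ ($O{\left(B,V \right)} = \frac{1}{\sqrt{-4 - 3} + \sqrt{B + B}} = \frac{1}{\sqrt{-7} + \sqrt{2 B}} = \frac{1}{i \sqrt{7} + \sqrt{2} \sqrt{B}}$)
$O{\left(13,-22 \right)} 2 \left(\left(-1\right) 4\right) 2 + 941 = \frac{2 \left(\left(-1\right) 4\right) 2}{i \sqrt{7} + \sqrt{2} \sqrt{13}} + 941 = \frac{2 \left(-4\right) 2}{i \sqrt{7} + \sqrt{26}} + 941 = \frac{\left(-8\right) 2}{\sqrt{26} + i \sqrt{7}} + 941 = \frac{1}{\sqrt{26} + i \sqrt{7}} \left(-16\right) + 941 = - \frac{16}{\sqrt{26} + i \sqrt{7}} + 941 = 941 - \frac{16}{\sqrt{26} + i \sqrt{7}}$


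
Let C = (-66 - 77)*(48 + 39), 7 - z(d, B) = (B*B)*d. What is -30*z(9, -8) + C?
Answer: 4629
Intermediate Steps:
z(d, B) = 7 - d*B² (z(d, B) = 7 - B*B*d = 7 - B²*d = 7 - d*B²)
C = -12441 (C = -143*87 = -12441)
-30*z(9, -8) + C = -30*(7 - 1*9*(-8)²) - 12441 = -30*(7 - 1*9*64) - 12441 = -30*(7 - 576) - 12441 = -30*(-569) - 12441 = 17070 - 12441 = 4629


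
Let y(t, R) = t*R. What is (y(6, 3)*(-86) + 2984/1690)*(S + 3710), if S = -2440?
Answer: -331868272/169 ≈ -1.9637e+6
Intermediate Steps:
y(t, R) = R*t
(y(6, 3)*(-86) + 2984/1690)*(S + 3710) = ((3*6)*(-86) + 2984/1690)*(-2440 + 3710) = (18*(-86) + 2984*(1/1690))*1270 = (-1548 + 1492/845)*1270 = -1306568/845*1270 = -331868272/169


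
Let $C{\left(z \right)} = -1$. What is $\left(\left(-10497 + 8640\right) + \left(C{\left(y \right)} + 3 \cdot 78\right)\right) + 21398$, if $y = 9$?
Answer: $19774$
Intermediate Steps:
$\left(\left(-10497 + 8640\right) + \left(C{\left(y \right)} + 3 \cdot 78\right)\right) + 21398 = \left(\left(-10497 + 8640\right) + \left(-1 + 3 \cdot 78\right)\right) + 21398 = \left(-1857 + \left(-1 + 234\right)\right) + 21398 = \left(-1857 + 233\right) + 21398 = -1624 + 21398 = 19774$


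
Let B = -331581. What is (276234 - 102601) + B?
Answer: -157948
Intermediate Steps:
(276234 - 102601) + B = (276234 - 102601) - 331581 = 173633 - 331581 = -157948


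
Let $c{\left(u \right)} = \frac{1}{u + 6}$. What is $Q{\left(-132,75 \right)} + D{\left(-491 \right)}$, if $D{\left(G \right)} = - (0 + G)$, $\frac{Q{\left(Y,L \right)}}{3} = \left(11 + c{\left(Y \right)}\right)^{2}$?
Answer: $\frac{4516597}{5292} \approx 853.48$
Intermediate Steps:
$c{\left(u \right)} = \frac{1}{6 + u}$
$Q{\left(Y,L \right)} = 3 \left(11 + \frac{1}{6 + Y}\right)^{2}$
$D{\left(G \right)} = - G$
$Q{\left(-132,75 \right)} + D{\left(-491 \right)} = \frac{3 \left(67 + 11 \left(-132\right)\right)^{2}}{\left(6 - 132\right)^{2}} - -491 = \frac{3 \left(67 - 1452\right)^{2}}{15876} + 491 = 3 \cdot \frac{1}{15876} \left(-1385\right)^{2} + 491 = 3 \cdot \frac{1}{15876} \cdot 1918225 + 491 = \frac{1918225}{5292} + 491 = \frac{4516597}{5292}$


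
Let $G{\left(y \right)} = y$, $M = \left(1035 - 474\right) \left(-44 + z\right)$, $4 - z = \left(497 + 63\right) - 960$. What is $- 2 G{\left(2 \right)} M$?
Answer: $-807840$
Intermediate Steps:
$z = 404$ ($z = 4 - \left(\left(497 + 63\right) - 960\right) = 4 - \left(560 - 960\right) = 4 - -400 = 4 + 400 = 404$)
$M = 201960$ ($M = \left(1035 - 474\right) \left(-44 + 404\right) = 561 \cdot 360 = 201960$)
$- 2 G{\left(2 \right)} M = \left(-2\right) 2 \cdot 201960 = \left(-4\right) 201960 = -807840$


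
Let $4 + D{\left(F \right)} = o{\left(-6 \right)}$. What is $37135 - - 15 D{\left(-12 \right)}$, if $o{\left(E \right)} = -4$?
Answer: $37015$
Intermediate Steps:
$D{\left(F \right)} = -8$ ($D{\left(F \right)} = -4 - 4 = -8$)
$37135 - - 15 D{\left(-12 \right)} = 37135 - \left(-15\right) \left(-8\right) = 37135 - 120 = 37015$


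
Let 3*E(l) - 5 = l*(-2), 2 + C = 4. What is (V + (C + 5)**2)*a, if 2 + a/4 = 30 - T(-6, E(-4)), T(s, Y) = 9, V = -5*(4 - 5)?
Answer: 4104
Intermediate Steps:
C = 2 (C = -2 + 4 = 2)
V = 5 (V = -5*(-1) = 5)
E(l) = 5/3 - 2*l/3 (E(l) = 5/3 + (l*(-2))/3 = 5/3 + (-2*l)/3 = 5/3 - 2*l/3)
a = 76 (a = -8 + 4*(30 - 1*9) = -8 + 4*(30 - 9) = -8 + 4*21 = -8 + 84 = 76)
(V + (C + 5)**2)*a = (5 + (2 + 5)**2)*76 = (5 + 7**2)*76 = (5 + 49)*76 = 54*76 = 4104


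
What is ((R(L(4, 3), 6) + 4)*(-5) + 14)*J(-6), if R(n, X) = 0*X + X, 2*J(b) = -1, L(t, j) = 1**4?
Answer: 18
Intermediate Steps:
L(t, j) = 1
J(b) = -1/2 (J(b) = (1/2)*(-1) = -1/2)
R(n, X) = X (R(n, X) = 0 + X = X)
((R(L(4, 3), 6) + 4)*(-5) + 14)*J(-6) = ((6 + 4)*(-5) + 14)*(-1/2) = (10*(-5) + 14)*(-1/2) = (-50 + 14)*(-1/2) = -36*(-1/2) = 18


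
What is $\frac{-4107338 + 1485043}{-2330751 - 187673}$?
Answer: $\frac{2622295}{2518424} \approx 1.0412$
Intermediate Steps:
$\frac{-4107338 + 1485043}{-2330751 - 187673} = - \frac{2622295}{-2518424} = \left(-2622295\right) \left(- \frac{1}{2518424}\right) = \frac{2622295}{2518424}$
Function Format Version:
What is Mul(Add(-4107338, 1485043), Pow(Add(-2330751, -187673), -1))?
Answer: Rational(2622295, 2518424) ≈ 1.0412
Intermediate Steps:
Mul(Add(-4107338, 1485043), Pow(Add(-2330751, -187673), -1)) = Mul(-2622295, Pow(-2518424, -1)) = Mul(-2622295, Rational(-1, 2518424)) = Rational(2622295, 2518424)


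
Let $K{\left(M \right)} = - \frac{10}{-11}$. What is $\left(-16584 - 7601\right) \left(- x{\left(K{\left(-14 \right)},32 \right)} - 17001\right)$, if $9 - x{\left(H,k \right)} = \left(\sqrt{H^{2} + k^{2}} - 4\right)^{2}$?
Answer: $\frac{46731949950}{121} + \frac{386960 \sqrt{31001}}{11} \approx 3.9241 \cdot 10^{8}$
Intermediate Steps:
$K{\left(M \right)} = \frac{10}{11}$ ($K{\left(M \right)} = \left(-10\right) \left(- \frac{1}{11}\right) = \frac{10}{11}$)
$x{\left(H,k \right)} = 9 - \left(-4 + \sqrt{H^{2} + k^{2}}\right)^{2}$ ($x{\left(H,k \right)} = 9 - \left(\sqrt{H^{2} + k^{2}} - 4\right)^{2} = 9 - \left(-4 + \sqrt{H^{2} + k^{2}}\right)^{2}$)
$\left(-16584 - 7601\right) \left(- x{\left(K{\left(-14 \right)},32 \right)} - 17001\right) = \left(-16584 - 7601\right) \left(- (9 - \left(-4 + \sqrt{\left(\frac{10}{11}\right)^{2} + 32^{2}}\right)^{2}) - 17001\right) = - 24185 \left(- (9 - \left(-4 + \sqrt{\frac{100}{121} + 1024}\right)^{2}) - 17001\right) = - 24185 \left(- (9 - \left(-4 + \sqrt{\frac{124004}{121}}\right)^{2}) - 17001\right) = - 24185 \left(- (9 - \left(-4 + \frac{2 \sqrt{31001}}{11}\right)^{2}) - 17001\right) = - 24185 \left(\left(-9 + \left(-4 + \frac{2 \sqrt{31001}}{11}\right)^{2}\right) - 17001\right) = - 24185 \left(-17010 + \left(-4 + \frac{2 \sqrt{31001}}{11}\right)^{2}\right) = 411386850 - 24185 \left(-4 + \frac{2 \sqrt{31001}}{11}\right)^{2}$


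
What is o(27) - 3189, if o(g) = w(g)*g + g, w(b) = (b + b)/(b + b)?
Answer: -3135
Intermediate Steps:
w(b) = 1 (w(b) = (2*b)/((2*b)) = (2*b)*(1/(2*b)) = 1)
o(g) = 2*g (o(g) = 1*g + g = g + g = 2*g)
o(27) - 3189 = 2*27 - 3189 = 54 - 3189 = -3135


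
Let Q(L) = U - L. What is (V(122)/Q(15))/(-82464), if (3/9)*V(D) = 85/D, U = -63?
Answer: 85/261575808 ≈ 3.2495e-7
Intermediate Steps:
V(D) = 255/D (V(D) = 3*(85/D) = 255/D)
Q(L) = -63 - L
(V(122)/Q(15))/(-82464) = ((255/122)/(-63 - 1*15))/(-82464) = ((255*(1/122))/(-63 - 15))*(-1/82464) = ((255/122)/(-78))*(-1/82464) = ((255/122)*(-1/78))*(-1/82464) = -85/3172*(-1/82464) = 85/261575808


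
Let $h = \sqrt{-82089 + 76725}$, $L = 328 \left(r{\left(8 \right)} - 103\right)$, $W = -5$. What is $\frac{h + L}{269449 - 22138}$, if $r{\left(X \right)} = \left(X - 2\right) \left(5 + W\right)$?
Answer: $- \frac{33784}{247311} + \frac{2 i \sqrt{149}}{82437} \approx -0.13661 + 0.00029614 i$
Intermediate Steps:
$r{\left(X \right)} = 0$ ($r{\left(X \right)} = \left(X - 2\right) \left(5 - 5\right) = \left(-2 + X\right) 0 = 0$)
$L = -33784$ ($L = 328 \left(0 - 103\right) = 328 \left(-103\right) = -33784$)
$h = 6 i \sqrt{149}$ ($h = \sqrt{-5364} = 6 i \sqrt{149} \approx 73.239 i$)
$\frac{h + L}{269449 - 22138} = \frac{6 i \sqrt{149} - 33784}{269449 - 22138} = \frac{-33784 + 6 i \sqrt{149}}{247311} = \left(-33784 + 6 i \sqrt{149}\right) \frac{1}{247311} = - \frac{33784}{247311} + \frac{2 i \sqrt{149}}{82437}$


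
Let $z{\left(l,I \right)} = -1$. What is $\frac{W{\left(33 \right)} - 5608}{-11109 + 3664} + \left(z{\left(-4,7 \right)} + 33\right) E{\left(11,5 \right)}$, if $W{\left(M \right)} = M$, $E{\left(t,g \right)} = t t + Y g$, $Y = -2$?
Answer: $\frac{5290043}{1489} \approx 3552.8$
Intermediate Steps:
$E{\left(t,g \right)} = t^{2} - 2 g$ ($E{\left(t,g \right)} = t t - 2 g = t^{2} - 2 g$)
$\frac{W{\left(33 \right)} - 5608}{-11109 + 3664} + \left(z{\left(-4,7 \right)} + 33\right) E{\left(11,5 \right)} = \frac{33 - 5608}{-11109 + 3664} + \left(-1 + 33\right) \left(11^{2} - 10\right) = - \frac{5575}{-7445} + 32 \left(121 - 10\right) = \left(-5575\right) \left(- \frac{1}{7445}\right) + 32 \cdot 111 = \frac{1115}{1489} + 3552 = \frac{5290043}{1489}$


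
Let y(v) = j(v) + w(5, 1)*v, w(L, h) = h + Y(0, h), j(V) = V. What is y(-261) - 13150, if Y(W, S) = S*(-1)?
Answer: -13411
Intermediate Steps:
Y(W, S) = -S
w(L, h) = 0 (w(L, h) = h - h = 0)
y(v) = v (y(v) = v + 0*v = v + 0 = v)
y(-261) - 13150 = -261 - 13150 = -13411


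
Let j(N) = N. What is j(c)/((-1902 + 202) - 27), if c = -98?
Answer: 98/1727 ≈ 0.056746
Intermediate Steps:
j(c)/((-1902 + 202) - 27) = -98/((-1902 + 202) - 27) = -98/(-1700 - 27) = -98/(-1727) = -98*(-1/1727) = 98/1727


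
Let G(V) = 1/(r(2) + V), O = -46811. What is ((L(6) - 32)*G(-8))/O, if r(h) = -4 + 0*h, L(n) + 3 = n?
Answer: -29/561732 ≈ -5.1626e-5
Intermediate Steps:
L(n) = -3 + n
r(h) = -4 (r(h) = -4 + 0 = -4)
G(V) = 1/(-4 + V)
((L(6) - 32)*G(-8))/O = (((-3 + 6) - 32)/(-4 - 8))/(-46811) = ((3 - 32)/(-12))*(-1/46811) = -29*(-1/12)*(-1/46811) = (29/12)*(-1/46811) = -29/561732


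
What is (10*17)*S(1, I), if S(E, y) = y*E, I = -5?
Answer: -850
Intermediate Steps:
S(E, y) = E*y
(10*17)*S(1, I) = (10*17)*(1*(-5)) = 170*(-5) = -850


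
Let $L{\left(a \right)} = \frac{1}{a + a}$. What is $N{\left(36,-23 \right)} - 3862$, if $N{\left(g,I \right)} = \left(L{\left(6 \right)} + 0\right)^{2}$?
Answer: $- \frac{556127}{144} \approx -3862.0$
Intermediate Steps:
$L{\left(a \right)} = \frac{1}{2 a}$
$N{\left(g,I \right)} = \frac{1}{144}$ ($N{\left(g,I \right)} = \left(\frac{1}{2 \cdot 6} + 0\right)^{2} = \left(\frac{1}{2} \cdot \frac{1}{6} + 0\right)^{2} = \left(\frac{1}{12} + 0\right)^{2} = \left(\frac{1}{12}\right)^{2} = \frac{1}{144}$)
$N{\left(36,-23 \right)} - 3862 = \frac{1}{144} - 3862 = - \frac{556127}{144}$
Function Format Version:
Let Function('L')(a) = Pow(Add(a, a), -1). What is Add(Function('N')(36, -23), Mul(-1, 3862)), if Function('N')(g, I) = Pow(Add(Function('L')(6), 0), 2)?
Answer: Rational(-556127, 144) ≈ -3862.0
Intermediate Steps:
Function('L')(a) = Mul(Rational(1, 2), Pow(a, -1)) (Function('L')(a) = Pow(Mul(2, a), -1) = Mul(Rational(1, 2), Pow(a, -1)))
Function('N')(g, I) = Rational(1, 144) (Function('N')(g, I) = Pow(Add(Mul(Rational(1, 2), Pow(6, -1)), 0), 2) = Pow(Add(Mul(Rational(1, 2), Rational(1, 6)), 0), 2) = Pow(Add(Rational(1, 12), 0), 2) = Pow(Rational(1, 12), 2) = Rational(1, 144))
Add(Function('N')(36, -23), Mul(-1, 3862)) = Add(Rational(1, 144), Mul(-1, 3862)) = Add(Rational(1, 144), -3862) = Rational(-556127, 144)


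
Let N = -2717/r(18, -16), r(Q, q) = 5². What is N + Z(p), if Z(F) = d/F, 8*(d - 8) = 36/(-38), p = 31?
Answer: -6386277/58900 ≈ -108.43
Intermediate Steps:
r(Q, q) = 25
d = 599/76 (d = 8 + (36/(-38))/8 = 8 + (36*(-1/38))/8 = 8 + (⅛)*(-18/19) = 8 - 9/76 = 599/76 ≈ 7.8816)
Z(F) = 599/(76*F)
N = -2717/25 ≈ -108.68
N + Z(p) = -2717/25 + (599/76)/31 = -2717/25 + (599/76)*(1/31) = -2717/25 + 599/2356 = -6386277/58900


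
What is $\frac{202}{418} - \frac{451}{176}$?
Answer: $- \frac{6953}{3344} \approx -2.0792$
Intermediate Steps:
$\frac{202}{418} - \frac{451}{176} = 202 \cdot \frac{1}{418} - \frac{41}{16} = \frac{101}{209} - \frac{41}{16} = - \frac{6953}{3344}$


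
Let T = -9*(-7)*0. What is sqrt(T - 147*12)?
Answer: 42*I ≈ 42.0*I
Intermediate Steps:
T = 0 (T = 63*0 = 0)
sqrt(T - 147*12) = sqrt(0 - 147*12) = sqrt(0 - 1764) = sqrt(-1764) = 42*I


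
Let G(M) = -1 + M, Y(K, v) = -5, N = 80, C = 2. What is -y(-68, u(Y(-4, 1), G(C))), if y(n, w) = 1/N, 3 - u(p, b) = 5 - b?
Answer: -1/80 ≈ -0.012500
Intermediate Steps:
u(p, b) = -2 + b (u(p, b) = 3 - (5 - b) = 3 + (-5 + b) = -2 + b)
y(n, w) = 1/80
-y(-68, u(Y(-4, 1), G(C))) = -1*1/80 = -1/80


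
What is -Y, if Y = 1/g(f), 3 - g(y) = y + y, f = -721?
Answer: -1/1445 ≈ -0.00069204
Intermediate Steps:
g(y) = 3 - 2*y (g(y) = 3 - (y + y) = 3 - 2*y)
Y = 1/1445 (Y = 1/(3 - 2*(-721)) = 1/(3 + 1442) = 1/1445 ≈ 0.00069204)
-Y = -1*1/1445 = -1/1445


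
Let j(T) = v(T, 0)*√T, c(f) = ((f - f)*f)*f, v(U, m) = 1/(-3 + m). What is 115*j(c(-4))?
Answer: 0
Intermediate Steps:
c(f) = 0 (c(f) = (0*f)*f = 0*f = 0)
j(T) = -√T/3 (j(T) = √T/(-3 + 0) = √T/(-3) = -√T/3)
115*j(c(-4)) = 115*(-√0/3) = 115*(-⅓*0) = 115*0 = 0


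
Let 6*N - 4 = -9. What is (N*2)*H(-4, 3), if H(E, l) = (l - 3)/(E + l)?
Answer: 0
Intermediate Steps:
N = -⅚ (N = ⅔ + (⅙)*(-9) = ⅔ - 3/2 = -⅚ ≈ -0.83333)
H(E, l) = (-3 + l)/(E + l)
(N*2)*H(-4, 3) = (-⅚*2)*((-3 + 3)/(-4 + 3)) = -5*0/(3*(-1)) = -(-5)*0/3 = -5/3*0 = 0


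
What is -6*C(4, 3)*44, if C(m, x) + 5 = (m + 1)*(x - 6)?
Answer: 5280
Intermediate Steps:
C(m, x) = -5 + (1 + m)*(-6 + x) (C(m, x) = -5 + (m + 1)*(x - 6) = -5 + (1 + m)*(-6 + x))
-6*C(4, 3)*44 = -6*(-11 + 3 - 6*4 + 4*3)*44 = -6*(-11 + 3 - 24 + 12)*44 = -6*(-20)*44 = 120*44 = 5280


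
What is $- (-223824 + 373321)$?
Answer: $-149497$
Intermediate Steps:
$- (-223824 + 373321) = \left(-1\right) 149497 = -149497$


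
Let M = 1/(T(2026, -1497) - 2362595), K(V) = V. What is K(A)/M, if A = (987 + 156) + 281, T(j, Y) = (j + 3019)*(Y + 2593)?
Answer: 4509416400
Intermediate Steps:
T(j, Y) = (2593 + Y)*(3019 + j) (T(j, Y) = (3019 + j)*(2593 + Y) = (2593 + Y)*(3019 + j))
A = 1424 (A = 1143 + 281 = 1424)
M = 1/3166725 (M = 1/((7828267 + 2593*2026 + 3019*(-1497) - 1497*2026) - 2362595) = 1/((7828267 + 5253418 - 4519443 - 3032922) - 2362595) = 1/(5529320 - 2362595) = 1/3166725 ≈ 3.1578e-7)
K(A)/M = 1424/(1/3166725) = 1424*3166725 = 4509416400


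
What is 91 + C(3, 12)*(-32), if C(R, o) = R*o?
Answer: -1061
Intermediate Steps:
91 + C(3, 12)*(-32) = 91 + (3*12)*(-32) = 91 + 36*(-32) = 91 - 1152 = -1061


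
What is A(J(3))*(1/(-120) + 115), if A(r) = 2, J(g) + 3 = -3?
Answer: 13799/60 ≈ 229.98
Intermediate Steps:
J(g) = -6 (J(g) = -3 - 3 = -6)
A(J(3))*(1/(-120) + 115) = 2*(1/(-120) + 115) = 2*(-1/120 + 115) = 2*(13799/120) = 13799/60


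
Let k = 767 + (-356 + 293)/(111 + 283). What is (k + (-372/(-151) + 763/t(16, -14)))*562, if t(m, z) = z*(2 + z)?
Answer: 155244030379/356964 ≈ 4.3490e+5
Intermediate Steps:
k = 302135/394 (k = 767 - 63/394 = 302135/394 ≈ 766.84)
(k + (-372/(-151) + 763/t(16, -14)))*562 = (302135/394 + (-372/(-151) + 763/((-14*(2 - 14)))))*562 = (302135/394 + (-372*(-1/151) + 763/((-14*(-12)))))*562 = (302135/394 + (372/151 + 763/168))*562 = (302135/394 + (372/151 + 763*(1/168)))*562 = (302135/394 + (372/151 + 109/24))*562 = (302135/394 + 25387/3624)*562 = (552469859/713928)*562 = 155244030379/356964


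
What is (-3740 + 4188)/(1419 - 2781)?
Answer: -224/681 ≈ -0.32893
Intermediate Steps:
(-3740 + 4188)/(1419 - 2781) = 448/(-1362) = 448*(-1/1362) = -224/681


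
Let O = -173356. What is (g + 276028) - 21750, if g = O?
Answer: 80922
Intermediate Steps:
g = -173356
(g + 276028) - 21750 = (-173356 + 276028) - 21750 = 102672 - 21750 = 80922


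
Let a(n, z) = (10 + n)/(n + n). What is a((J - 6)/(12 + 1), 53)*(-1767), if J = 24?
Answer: -21793/3 ≈ -7264.3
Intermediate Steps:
a(n, z) = (10 + n)/(2*n) (a(n, z) = (10 + n)/((2*n)) = (10 + n)*(1/(2*n)) = (10 + n)/(2*n))
a((J - 6)/(12 + 1), 53)*(-1767) = ((10 + (24 - 6)/(12 + 1))/(2*(((24 - 6)/(12 + 1)))))*(-1767) = ((10 + 18/13)/(2*((18/13))))*(-1767) = ((10 + 18*(1/13))/(2*((18*(1/13)))))*(-1767) = ((10 + 18/13)/(2*(18/13)))*(-1767) = ((1/2)*(13/18)*(148/13))*(-1767) = (37/9)*(-1767) = -21793/3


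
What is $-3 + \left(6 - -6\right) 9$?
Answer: $105$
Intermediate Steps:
$-3 + \left(6 - -6\right) 9 = -3 + \left(6 + 6\right) 9 = -3 + 12 \cdot 9 = -3 + 108 = 105$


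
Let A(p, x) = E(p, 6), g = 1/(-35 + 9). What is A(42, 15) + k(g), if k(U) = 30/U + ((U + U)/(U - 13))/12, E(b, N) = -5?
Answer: -1596689/2034 ≈ -785.00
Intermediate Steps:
g = -1/26 (g = 1/(-26) = -1/26 ≈ -0.038462)
A(p, x) = -5
k(U) = 30/U + U/(6*(-13 + U)) (k(U) = 30/U + ((2*U)/(-13 + U))*(1/12) = 30/U + (2*U/(-13 + U))*(1/12) = 30/U + U/(6*(-13 + U)))
A(42, 15) + k(g) = -5 + (-2340 + (-1/26)² + 180*(-1/26))/(6*(-1/26)*(-13 - 1/26)) = -5 + (⅙)*(-26)*(-2340 + 1/676 - 90/13)/(-339/26) = -5 + (⅙)*(-26)*(-26/339)*(-1586519/676) = -5 - 1586519/2034 = -1596689/2034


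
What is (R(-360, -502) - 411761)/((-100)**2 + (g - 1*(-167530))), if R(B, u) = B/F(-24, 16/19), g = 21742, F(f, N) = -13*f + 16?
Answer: -8441123/4085076 ≈ -2.0663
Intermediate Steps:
F(f, N) = 16 - 13*f
R(B, u) = B/328 (R(B, u) = B/(16 - 13*(-24)) = B/(16 + 312) = B/328)
(R(-360, -502) - 411761)/((-100)**2 + (g - 1*(-167530))) = ((1/328)*(-360) - 411761)/((-100)**2 + (21742 - 1*(-167530))) = (-45/41 - 411761)/(10000 + (21742 + 167530)) = -16882246/(41*(10000 + 189272)) = -16882246/41/199272 = -16882246/41*1/199272 = -8441123/4085076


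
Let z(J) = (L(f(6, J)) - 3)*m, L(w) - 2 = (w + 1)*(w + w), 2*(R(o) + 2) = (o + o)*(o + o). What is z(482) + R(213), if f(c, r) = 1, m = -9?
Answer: 90709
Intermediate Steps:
R(o) = -2 + 2*o**2 (R(o) = -2 + ((o + o)*(o + o))/2 = -2 + ((2*o)*(2*o))/2 = -2 + (4*o**2)/2 = -2 + 2*o**2)
L(w) = 2 + 2*w*(1 + w) (L(w) = 2 + (w + 1)*(w + w) = 2 + (1 + w)*(2*w) = 2 + 2*w*(1 + w))
z(J) = -27 (z(J) = ((2 + 2*1 + 2*1**2) - 3)*(-9) = ((2 + 2 + 2*1) - 3)*(-9) = ((2 + 2 + 2) - 3)*(-9) = (6 - 3)*(-9) = 3*(-9) = -27)
z(482) + R(213) = -27 + (-2 + 2*213**2) = -27 + (-2 + 2*45369) = -27 + (-2 + 90738) = -27 + 90736 = 90709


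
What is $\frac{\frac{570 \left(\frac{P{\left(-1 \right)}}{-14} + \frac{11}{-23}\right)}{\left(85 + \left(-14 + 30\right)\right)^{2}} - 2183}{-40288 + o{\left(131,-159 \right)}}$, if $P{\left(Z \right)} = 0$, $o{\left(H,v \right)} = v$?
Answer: $\frac{512188279}{9489796481} \approx 0.053973$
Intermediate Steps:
$\frac{\frac{570 \left(\frac{P{\left(-1 \right)}}{-14} + \frac{11}{-23}\right)}{\left(85 + \left(-14 + 30\right)\right)^{2}} - 2183}{-40288 + o{\left(131,-159 \right)}} = \frac{\frac{570 \left(\frac{0}{-14} + \frac{11}{-23}\right)}{\left(85 + \left(-14 + 30\right)\right)^{2}} - 2183}{-40288 - 159} = \frac{\frac{570 \left(0 \left(- \frac{1}{14}\right) + 11 \left(- \frac{1}{23}\right)\right)}{\left(85 + 16\right)^{2}} - 2183}{-40447} = \left(\frac{570 \left(0 - \frac{11}{23}\right)}{101^{2}} - 2183\right) \left(- \frac{1}{40447}\right) = \left(\frac{570 \left(- \frac{11}{23}\right)}{10201} - 2183\right) \left(- \frac{1}{40447}\right) = \left(\left(- \frac{6270}{23}\right) \frac{1}{10201} - 2183\right) \left(- \frac{1}{40447}\right) = \left(- \frac{6270}{234623} - 2183\right) \left(- \frac{1}{40447}\right) = \left(- \frac{512188279}{234623}\right) \left(- \frac{1}{40447}\right) = \frac{512188279}{9489796481}$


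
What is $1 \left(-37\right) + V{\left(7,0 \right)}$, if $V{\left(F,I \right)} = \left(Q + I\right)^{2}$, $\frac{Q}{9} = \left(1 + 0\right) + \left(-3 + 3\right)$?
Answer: $44$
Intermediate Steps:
$Q = 9$ ($Q = 9 \left(\left(1 + 0\right) + \left(-3 + 3\right)\right) = 9 \left(1 + 0\right) = 9 \cdot 1 = 9$)
$V{\left(F,I \right)} = \left(9 + I\right)^{2}$
$1 \left(-37\right) + V{\left(7,0 \right)} = 1 \left(-37\right) + \left(9 + 0\right)^{2} = -37 + 9^{2} = -37 + 81 = 44$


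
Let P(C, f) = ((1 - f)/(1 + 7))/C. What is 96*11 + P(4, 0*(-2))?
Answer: 33793/32 ≈ 1056.0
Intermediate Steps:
P(C, f) = (⅛ - f/8)/C (P(C, f) = ((1 - f)/8)/C = ((1 - f)*(⅛))/C = (⅛ - f/8)/C)
96*11 + P(4, 0*(-2)) = 96*11 + (⅛)*(1 - 0*(-2))/4 = 1056 + (⅛)*(¼)*(1 - 1*0) = 1056 + (⅛)*(¼)*(1 + 0) = 1056 + (⅛)*(¼)*1 = 1056 + 1/32 = 33793/32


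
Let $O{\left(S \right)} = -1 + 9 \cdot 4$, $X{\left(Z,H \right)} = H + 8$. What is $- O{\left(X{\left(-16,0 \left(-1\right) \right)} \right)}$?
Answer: $-35$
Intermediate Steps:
$X{\left(Z,H \right)} = 8 + H$
$O{\left(S \right)} = 35$ ($O{\left(S \right)} = -1 + 36 = 35$)
$- O{\left(X{\left(-16,0 \left(-1\right) \right)} \right)} = \left(-1\right) 35 = -35$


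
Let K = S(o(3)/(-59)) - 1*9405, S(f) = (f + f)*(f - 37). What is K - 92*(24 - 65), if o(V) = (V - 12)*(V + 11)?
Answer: -20126837/3481 ≈ -5781.9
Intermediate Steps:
o(V) = (-12 + V)*(11 + V)
S(f) = 2*f*(-37 + f) (S(f) = (2*f)*(-37 + f) = 2*f*(-37 + f))
K = -33257169/3481 (K = 2*((-132 + 3² - 1*3)/(-59))*(-37 + (-132 + 3² - 1*3)/(-59)) - 1*9405 = 2*((-132 + 9 - 3)*(-1/59))*(-37 + (-132 + 9 - 3)*(-1/59)) - 9405 = 2*(-126*(-1/59))*(-37 - 126*(-1/59)) - 9405 = 2*(126/59)*(-37 + 126/59) - 9405 = 2*(126/59)*(-2057/59) - 9405 = -518364/3481 - 9405 = -33257169/3481 ≈ -9553.9)
K - 92*(24 - 65) = -33257169/3481 - 92*(24 - 65) = -33257169/3481 - 92*(-41) = -33257169/3481 + 3772 = -20126837/3481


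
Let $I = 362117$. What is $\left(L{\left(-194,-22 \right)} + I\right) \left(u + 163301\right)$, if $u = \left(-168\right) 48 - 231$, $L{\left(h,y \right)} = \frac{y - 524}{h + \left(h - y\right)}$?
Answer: $\frac{3423962875368}{61} \approx 5.6131 \cdot 10^{10}$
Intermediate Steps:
$L{\left(h,y \right)} = \frac{-524 + y}{- y + 2 h}$
$u = -8295$ ($u = -8064 - 231 = -8295$)
$\left(L{\left(-194,-22 \right)} + I\right) \left(u + 163301\right) = \left(\frac{-524 - 22}{\left(-1\right) \left(-22\right) + 2 \left(-194\right)} + 362117\right) \left(-8295 + 163301\right) = \left(\frac{1}{22 - 388} \left(-546\right) + 362117\right) 155006 = \left(\frac{1}{-366} \left(-546\right) + 362117\right) 155006 = \left(\left(- \frac{1}{366}\right) \left(-546\right) + 362117\right) 155006 = \left(\frac{91}{61} + 362117\right) 155006 = \frac{22089228}{61} \cdot 155006 = \frac{3423962875368}{61}$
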